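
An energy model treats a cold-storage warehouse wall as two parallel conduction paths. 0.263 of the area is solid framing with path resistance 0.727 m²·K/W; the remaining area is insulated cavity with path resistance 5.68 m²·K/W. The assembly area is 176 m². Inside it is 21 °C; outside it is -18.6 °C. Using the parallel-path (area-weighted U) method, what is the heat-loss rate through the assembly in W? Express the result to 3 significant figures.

3430 W

U_eff = 0.737/5.68 + 0.263/0.727 = 0.1298 + 0.3618 = 0.4915
R_eff = 1/U_eff = 2.035 m²·K/W
Q = 176 × (21 − (-18.6)) / 2.035 = 3426 W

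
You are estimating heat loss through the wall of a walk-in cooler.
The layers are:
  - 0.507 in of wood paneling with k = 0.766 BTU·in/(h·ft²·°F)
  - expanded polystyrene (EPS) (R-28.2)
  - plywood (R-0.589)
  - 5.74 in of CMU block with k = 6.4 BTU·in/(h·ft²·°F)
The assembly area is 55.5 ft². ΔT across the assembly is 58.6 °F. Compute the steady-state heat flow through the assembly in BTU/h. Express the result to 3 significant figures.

0.507/0.766 = 0.6619
5.74/6.4 = 0.8969
R_total = 0.6619 + 28.2 + 0.589 + 0.8969 = 30.35 ft²·°F·h/BTU
Q = A·ΔT/R = 55.5 × 58.6 / 30.35 = 107.2 BTU/h

107 BTU/h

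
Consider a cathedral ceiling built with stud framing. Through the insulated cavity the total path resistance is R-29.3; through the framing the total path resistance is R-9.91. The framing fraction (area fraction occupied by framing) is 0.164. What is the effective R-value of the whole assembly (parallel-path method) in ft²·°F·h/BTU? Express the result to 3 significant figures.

22.2 ft²·°F·h/BTU

U_eff = 0.836/29.3 + 0.164/9.91 = 0.02853 + 0.01655 = 0.04508
R_eff = 1/U_eff = 22.18 ft²·°F·h/BTU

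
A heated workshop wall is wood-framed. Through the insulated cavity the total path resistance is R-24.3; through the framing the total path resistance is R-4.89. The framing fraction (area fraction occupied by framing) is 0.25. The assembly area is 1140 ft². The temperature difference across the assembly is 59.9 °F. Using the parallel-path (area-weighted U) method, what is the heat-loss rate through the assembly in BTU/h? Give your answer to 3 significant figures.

5600 BTU/h

U_eff = 0.75/24.3 + 0.25/4.89 = 0.03086 + 0.05112 = 0.08199
R_eff = 1/U_eff = 12.2 ft²·°F·h/BTU
Q = 1140 × 59.9 / 12.2 = 5599 BTU/h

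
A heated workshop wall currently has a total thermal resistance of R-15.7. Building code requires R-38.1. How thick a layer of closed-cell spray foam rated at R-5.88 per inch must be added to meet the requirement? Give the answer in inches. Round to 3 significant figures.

ΔR = 38.1 − 15.7 = 22.4 ft²·°F·h/BTU
L = ΔR / (R/in) = 22.4/5.88 = 3.81 in

3.81 in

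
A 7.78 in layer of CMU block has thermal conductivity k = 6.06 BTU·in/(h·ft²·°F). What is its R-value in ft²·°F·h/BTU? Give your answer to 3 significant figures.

1.28 ft²·°F·h/BTU

R = L/k = 7.78/6.06 = 1.284 ft²·°F·h/BTU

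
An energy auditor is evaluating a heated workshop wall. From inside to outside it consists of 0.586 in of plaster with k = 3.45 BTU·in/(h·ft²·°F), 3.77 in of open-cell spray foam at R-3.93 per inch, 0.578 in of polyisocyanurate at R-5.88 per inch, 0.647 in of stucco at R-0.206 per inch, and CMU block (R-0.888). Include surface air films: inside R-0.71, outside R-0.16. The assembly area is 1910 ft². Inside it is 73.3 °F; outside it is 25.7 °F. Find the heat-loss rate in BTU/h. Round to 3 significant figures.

4480 BTU/h

0.586/3.45 = 0.1699
3.77 × 3.93 = 14.82
0.578 × 5.88 = 3.399
0.647 × 0.206 = 0.1333
R_total = 0.71 + 0.1699 + 14.82 + 3.399 + 0.1333 + 0.888 + 0.16 = 20.28 ft²·°F·h/BTU
Q = A·ΔT/R = 1910 × (73.3 − 25.7) / 20.28 = 4484 BTU/h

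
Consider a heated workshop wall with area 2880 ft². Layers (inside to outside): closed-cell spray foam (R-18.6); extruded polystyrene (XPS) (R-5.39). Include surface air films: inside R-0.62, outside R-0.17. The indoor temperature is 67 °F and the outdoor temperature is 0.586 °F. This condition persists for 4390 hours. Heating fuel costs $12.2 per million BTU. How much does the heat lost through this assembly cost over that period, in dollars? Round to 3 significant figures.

413 dollars

R_total = 0.62 + 18.6 + 5.39 + 0.17 = 24.78 ft²·°F·h/BTU
Q = 2880 × (67 − 0.586) / 24.78 = 7719 BTU/h
E = 7719 × 4390 = 33890000 BTU
Cost = 33890000/10⁶ × 12.2 = $413.4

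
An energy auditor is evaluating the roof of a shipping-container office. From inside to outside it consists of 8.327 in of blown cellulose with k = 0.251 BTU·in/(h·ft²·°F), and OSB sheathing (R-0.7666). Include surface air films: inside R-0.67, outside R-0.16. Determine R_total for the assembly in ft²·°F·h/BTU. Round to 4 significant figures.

8.327/0.251 = 33.175
R_total = 0.67 + 33.175 + 0.7666 + 0.16 = 34.772 ft²·°F·h/BTU

34.77 ft²·°F·h/BTU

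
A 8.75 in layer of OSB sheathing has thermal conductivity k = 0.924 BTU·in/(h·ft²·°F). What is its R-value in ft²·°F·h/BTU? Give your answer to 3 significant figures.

R = L/k = 8.75/0.924 = 9.47 ft²·°F·h/BTU

9.47 ft²·°F·h/BTU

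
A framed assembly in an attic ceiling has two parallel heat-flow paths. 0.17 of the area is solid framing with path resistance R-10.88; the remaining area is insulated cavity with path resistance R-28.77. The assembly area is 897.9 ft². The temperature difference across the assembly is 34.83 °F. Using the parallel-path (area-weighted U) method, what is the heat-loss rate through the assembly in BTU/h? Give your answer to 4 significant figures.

1391 BTU/h

U_eff = 0.83/28.77 + 0.17/10.88 = 0.028849 + 0.015625 = 0.044474
R_eff = 1/U_eff = 22.485 ft²·°F·h/BTU
Q = 897.9 × 34.83 / 22.485 = 1390.9 BTU/h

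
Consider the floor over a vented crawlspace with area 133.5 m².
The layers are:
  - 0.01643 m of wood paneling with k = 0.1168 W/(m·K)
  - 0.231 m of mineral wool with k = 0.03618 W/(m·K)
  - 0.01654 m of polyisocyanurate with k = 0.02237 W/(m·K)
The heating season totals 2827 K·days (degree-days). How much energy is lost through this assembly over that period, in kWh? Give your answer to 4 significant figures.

0.01643/0.1168 = 0.14067
0.231/0.03618 = 6.3847
0.01654/0.02237 = 0.73938
R_total = 0.14067 + 6.3847 + 0.73938 = 7.2648 m²·K/W
E = A × HDD × 24 / R / 1000 = 133.5 × 2827 × 24 / 7.2648 / 1000 = 1246.8 kWh

1247 kWh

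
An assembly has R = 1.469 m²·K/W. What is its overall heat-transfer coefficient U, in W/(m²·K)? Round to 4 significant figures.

0.6807 W/(m²·K)

U = 1/R = 1/1.469 = 0.68074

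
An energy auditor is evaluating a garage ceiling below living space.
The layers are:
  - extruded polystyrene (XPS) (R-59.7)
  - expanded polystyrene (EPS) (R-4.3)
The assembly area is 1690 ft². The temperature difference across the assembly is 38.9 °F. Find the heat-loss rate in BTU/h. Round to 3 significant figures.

1030 BTU/h

R_total = 59.7 + 4.3 = 64 ft²·°F·h/BTU
Q = A·ΔT/R = 1690 × 38.9 / 64 = 1027 BTU/h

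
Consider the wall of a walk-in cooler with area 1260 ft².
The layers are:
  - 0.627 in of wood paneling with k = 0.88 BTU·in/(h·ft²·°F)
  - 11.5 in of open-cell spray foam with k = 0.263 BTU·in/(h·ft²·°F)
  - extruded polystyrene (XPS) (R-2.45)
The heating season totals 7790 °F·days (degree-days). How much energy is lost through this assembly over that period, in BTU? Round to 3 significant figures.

0.627/0.88 = 0.7125
11.5/0.263 = 43.73
R_total = 0.7125 + 43.73 + 2.45 = 46.89 ft²·°F·h/BTU
E = A × HDD × 24 / R = 1260 × 7790 × 24 / 46.89 = 5024000 BTU

5020000 BTU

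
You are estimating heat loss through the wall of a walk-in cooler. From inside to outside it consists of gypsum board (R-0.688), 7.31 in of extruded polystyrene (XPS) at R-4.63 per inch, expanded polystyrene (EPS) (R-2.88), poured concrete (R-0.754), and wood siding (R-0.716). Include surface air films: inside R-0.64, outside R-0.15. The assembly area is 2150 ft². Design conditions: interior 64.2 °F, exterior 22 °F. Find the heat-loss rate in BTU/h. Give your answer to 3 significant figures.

7.31 × 4.63 = 33.85
R_total = 0.64 + 0.688 + 33.85 + 2.88 + 0.754 + 0.716 + 0.15 = 39.67 ft²·°F·h/BTU
Q = A·ΔT/R = 2150 × (64.2 − 22) / 39.67 = 2287 BTU/h

2290 BTU/h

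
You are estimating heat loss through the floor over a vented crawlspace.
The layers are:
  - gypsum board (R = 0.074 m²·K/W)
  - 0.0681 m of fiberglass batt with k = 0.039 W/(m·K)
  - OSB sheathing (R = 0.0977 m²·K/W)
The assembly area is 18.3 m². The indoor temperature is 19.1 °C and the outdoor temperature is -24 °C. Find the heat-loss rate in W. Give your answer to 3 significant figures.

411 W

0.0681/0.039 = 1.746
R_total = 0.074 + 1.746 + 0.0977 = 1.918 m²·K/W
Q = A·ΔT/R = 18.3 × (19.1 − (-24)) / 1.918 = 411.3 W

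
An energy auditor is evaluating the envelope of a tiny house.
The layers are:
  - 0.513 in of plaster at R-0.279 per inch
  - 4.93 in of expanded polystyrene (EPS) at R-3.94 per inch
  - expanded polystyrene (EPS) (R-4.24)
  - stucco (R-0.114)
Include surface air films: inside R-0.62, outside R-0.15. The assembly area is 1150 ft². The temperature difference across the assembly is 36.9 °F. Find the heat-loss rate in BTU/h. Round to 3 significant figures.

1720 BTU/h

0.513 × 0.279 = 0.1431
4.93 × 3.94 = 19.42
R_total = 0.62 + 0.1431 + 19.42 + 4.24 + 0.114 + 0.15 = 24.69 ft²·°F·h/BTU
Q = A·ΔT/R = 1150 × 36.9 / 24.69 = 1719 BTU/h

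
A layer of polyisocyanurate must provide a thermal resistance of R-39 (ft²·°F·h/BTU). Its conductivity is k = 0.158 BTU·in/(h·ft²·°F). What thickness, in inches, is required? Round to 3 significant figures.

6.16 in

L = R × k = 39 × 0.158 = 6.162 in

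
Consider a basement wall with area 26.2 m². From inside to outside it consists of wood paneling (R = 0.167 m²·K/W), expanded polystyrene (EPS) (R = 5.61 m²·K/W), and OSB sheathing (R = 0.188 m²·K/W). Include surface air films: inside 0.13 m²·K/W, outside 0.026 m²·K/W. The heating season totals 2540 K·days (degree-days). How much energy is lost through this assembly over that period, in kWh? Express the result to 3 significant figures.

R_total = 0.13 + 0.167 + 5.61 + 0.188 + 0.026 = 6.121 m²·K/W
E = A × HDD × 24 / R / 1000 = 26.2 × 2540 × 24 / 6.121 / 1000 = 260.9 kWh

261 kWh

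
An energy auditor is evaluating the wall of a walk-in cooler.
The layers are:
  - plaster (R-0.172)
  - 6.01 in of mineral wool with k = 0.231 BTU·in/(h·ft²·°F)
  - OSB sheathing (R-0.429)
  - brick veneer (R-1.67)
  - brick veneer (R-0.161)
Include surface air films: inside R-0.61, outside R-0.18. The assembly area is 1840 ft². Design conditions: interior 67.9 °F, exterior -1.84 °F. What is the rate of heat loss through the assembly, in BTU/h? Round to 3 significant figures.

6.01/0.231 = 26.02
R_total = 0.61 + 0.172 + 26.02 + 0.429 + 1.67 + 0.161 + 0.18 = 29.24 ft²·°F·h/BTU
Q = A·ΔT/R = 1840 × (67.9 − (-1.84)) / 29.24 = 4389 BTU/h

4390 BTU/h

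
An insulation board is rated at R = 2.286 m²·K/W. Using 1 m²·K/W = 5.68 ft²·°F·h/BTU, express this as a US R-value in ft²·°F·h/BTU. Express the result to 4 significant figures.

R_US = 2.286 × 5.68 = 12.984

12.98 ft²·°F·h/BTU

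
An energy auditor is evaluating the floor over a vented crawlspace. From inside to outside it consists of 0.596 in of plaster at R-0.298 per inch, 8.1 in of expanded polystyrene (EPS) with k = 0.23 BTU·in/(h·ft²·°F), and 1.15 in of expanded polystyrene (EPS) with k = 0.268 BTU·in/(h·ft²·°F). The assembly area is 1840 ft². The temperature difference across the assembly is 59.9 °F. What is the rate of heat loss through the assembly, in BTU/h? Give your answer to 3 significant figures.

0.596 × 0.298 = 0.1776
8.1/0.23 = 35.22
1.15/0.268 = 4.291
R_total = 0.1776 + 35.22 + 4.291 = 39.69 ft²·°F·h/BTU
Q = A·ΔT/R = 1840 × 59.9 / 39.69 = 2777 BTU/h

2780 BTU/h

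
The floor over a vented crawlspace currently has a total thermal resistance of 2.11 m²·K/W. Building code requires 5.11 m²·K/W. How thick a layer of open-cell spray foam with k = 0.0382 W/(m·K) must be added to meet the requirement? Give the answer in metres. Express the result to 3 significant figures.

0.115 m

ΔR = 5.11 − 2.11 = 3 m²·K/W
L = ΔR × k = 3 × 0.0382 = 0.1146 m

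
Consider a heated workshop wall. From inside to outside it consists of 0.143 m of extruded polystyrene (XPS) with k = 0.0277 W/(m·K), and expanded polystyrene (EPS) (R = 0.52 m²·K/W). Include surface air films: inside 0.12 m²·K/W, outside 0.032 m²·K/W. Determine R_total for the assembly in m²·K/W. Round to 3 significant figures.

5.83 m²·K/W

0.143/0.0277 = 5.162
R_total = 0.12 + 5.162 + 0.52 + 0.032 = 5.834 m²·K/W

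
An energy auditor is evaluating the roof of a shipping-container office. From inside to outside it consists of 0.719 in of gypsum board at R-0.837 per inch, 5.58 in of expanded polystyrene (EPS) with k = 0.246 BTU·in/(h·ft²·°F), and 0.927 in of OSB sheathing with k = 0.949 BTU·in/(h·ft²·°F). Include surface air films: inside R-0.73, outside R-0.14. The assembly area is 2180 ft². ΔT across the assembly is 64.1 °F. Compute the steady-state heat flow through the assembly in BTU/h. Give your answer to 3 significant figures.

0.719 × 0.837 = 0.6018
5.58/0.246 = 22.68
0.927/0.949 = 0.9768
R_total = 0.73 + 0.6018 + 22.68 + 0.9768 + 0.14 = 25.13 ft²·°F·h/BTU
Q = A·ΔT/R = 2180 × 64.1 / 25.13 = 5560 BTU/h

5560 BTU/h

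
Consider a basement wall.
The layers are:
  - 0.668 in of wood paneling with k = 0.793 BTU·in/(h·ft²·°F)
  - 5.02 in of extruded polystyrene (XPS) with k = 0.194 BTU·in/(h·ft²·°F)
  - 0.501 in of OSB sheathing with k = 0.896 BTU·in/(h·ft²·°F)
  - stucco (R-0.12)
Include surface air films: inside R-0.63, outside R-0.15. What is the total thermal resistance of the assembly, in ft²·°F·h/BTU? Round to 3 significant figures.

0.668/0.793 = 0.8424
5.02/0.194 = 25.88
0.501/0.896 = 0.5592
R_total = 0.63 + 0.8424 + 25.88 + 0.5592 + 0.12 + 0.15 = 28.18 ft²·°F·h/BTU

28.2 ft²·°F·h/BTU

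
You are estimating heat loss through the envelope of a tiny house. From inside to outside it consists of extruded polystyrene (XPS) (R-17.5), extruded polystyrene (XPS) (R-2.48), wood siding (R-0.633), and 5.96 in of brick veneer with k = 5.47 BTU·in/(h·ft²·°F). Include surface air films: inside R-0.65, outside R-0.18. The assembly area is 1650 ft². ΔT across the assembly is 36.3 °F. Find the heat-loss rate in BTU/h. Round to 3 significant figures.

5.96/5.47 = 1.09
R_total = 0.65 + 17.5 + 2.48 + 0.633 + 1.09 + 0.18 = 22.53 ft²·°F·h/BTU
Q = A·ΔT/R = 1650 × 36.3 / 22.53 = 2658 BTU/h

2660 BTU/h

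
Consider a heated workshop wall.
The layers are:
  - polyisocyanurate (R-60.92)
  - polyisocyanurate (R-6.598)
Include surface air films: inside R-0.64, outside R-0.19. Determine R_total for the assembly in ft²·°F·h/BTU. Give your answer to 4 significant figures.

R_total = 0.64 + 60.92 + 6.598 + 0.19 = 68.348 ft²·°F·h/BTU

68.35 ft²·°F·h/BTU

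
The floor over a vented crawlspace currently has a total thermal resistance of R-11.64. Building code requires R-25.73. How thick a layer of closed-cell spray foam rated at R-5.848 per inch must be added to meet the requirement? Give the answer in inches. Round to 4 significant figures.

2.409 in

ΔR = 25.73 − 11.64 = 14.09 ft²·°F·h/BTU
L = ΔR / (R/in) = 14.09/5.848 = 2.4094 in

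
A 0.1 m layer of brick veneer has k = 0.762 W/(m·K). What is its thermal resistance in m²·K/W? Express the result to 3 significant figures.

R = L/k = 0.1/0.762 = 0.1312 m²·K/W

0.131 m²·K/W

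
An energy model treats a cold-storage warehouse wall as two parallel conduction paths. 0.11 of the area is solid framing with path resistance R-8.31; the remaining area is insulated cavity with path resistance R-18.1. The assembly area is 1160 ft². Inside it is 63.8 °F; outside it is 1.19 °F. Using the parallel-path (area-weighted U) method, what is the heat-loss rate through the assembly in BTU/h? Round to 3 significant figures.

4530 BTU/h

U_eff = 0.89/18.1 + 0.11/8.31 = 0.04917 + 0.01324 = 0.06241
R_eff = 1/U_eff = 16.02 ft²·°F·h/BTU
Q = 1160 × (63.8 − 1.19) / 16.02 = 4533 BTU/h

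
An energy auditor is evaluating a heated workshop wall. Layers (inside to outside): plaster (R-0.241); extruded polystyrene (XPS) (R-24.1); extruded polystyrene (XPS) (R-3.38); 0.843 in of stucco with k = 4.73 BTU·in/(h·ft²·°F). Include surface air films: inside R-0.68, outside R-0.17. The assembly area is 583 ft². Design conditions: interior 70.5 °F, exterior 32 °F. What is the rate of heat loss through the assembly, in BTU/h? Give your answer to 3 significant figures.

781 BTU/h

0.843/4.73 = 0.1782
R_total = 0.68 + 0.241 + 24.1 + 3.38 + 0.1782 + 0.17 = 28.75 ft²·°F·h/BTU
Q = A·ΔT/R = 583 × (70.5 − 32) / 28.75 = 780.7 BTU/h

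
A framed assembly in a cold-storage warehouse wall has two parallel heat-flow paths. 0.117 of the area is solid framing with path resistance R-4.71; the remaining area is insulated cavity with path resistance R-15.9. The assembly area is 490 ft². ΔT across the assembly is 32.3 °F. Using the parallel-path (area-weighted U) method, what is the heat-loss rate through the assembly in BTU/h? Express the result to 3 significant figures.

1270 BTU/h

U_eff = 0.883/15.9 + 0.117/4.71 = 0.05553 + 0.02484 = 0.08038
R_eff = 1/U_eff = 12.44 ft²·°F·h/BTU
Q = 490 × 32.3 / 12.44 = 1272 BTU/h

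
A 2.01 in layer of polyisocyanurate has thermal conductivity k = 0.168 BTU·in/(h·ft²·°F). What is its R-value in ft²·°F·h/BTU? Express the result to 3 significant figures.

12.0 ft²·°F·h/BTU

R = L/k = 2.01/0.168 = 11.96 ft²·°F·h/BTU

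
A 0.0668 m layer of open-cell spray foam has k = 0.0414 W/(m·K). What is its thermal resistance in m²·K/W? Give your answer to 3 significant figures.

R = L/k = 0.0668/0.0414 = 1.614 m²·K/W

1.61 m²·K/W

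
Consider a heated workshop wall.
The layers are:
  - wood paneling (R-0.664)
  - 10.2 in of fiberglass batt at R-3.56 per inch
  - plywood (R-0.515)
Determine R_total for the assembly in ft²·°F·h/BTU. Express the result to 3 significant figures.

10.2 × 3.56 = 36.31
R_total = 0.664 + 36.31 + 0.515 = 37.49 ft²·°F·h/BTU

37.5 ft²·°F·h/BTU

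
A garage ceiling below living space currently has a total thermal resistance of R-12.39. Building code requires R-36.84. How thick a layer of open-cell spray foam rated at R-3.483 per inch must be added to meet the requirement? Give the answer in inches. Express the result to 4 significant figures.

ΔR = 36.84 − 12.39 = 24.45 ft²·°F·h/BTU
L = ΔR / (R/in) = 24.45/3.483 = 7.0198 in

7.020 in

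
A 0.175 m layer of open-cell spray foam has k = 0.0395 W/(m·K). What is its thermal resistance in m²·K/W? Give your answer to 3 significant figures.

4.43 m²·K/W

R = L/k = 0.175/0.0395 = 4.43 m²·K/W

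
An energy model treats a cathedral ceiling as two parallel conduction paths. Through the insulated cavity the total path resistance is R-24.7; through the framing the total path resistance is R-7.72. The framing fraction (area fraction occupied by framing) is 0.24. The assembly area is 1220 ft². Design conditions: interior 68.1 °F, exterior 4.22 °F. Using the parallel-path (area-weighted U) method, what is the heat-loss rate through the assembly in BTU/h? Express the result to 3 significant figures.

U_eff = 0.76/24.7 + 0.24/7.72 = 0.03077 + 0.03109 = 0.06186
R_eff = 1/U_eff = 16.17 ft²·°F·h/BTU
Q = 1220 × (68.1 − 4.22) / 16.17 = 4821 BTU/h

4820 BTU/h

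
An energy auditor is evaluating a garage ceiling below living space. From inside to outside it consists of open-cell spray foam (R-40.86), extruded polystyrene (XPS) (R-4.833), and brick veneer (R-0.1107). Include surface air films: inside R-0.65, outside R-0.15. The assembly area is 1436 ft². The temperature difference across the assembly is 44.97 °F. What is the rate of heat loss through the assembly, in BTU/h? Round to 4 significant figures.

R_total = 0.65 + 40.86 + 4.833 + 0.1107 + 0.15 = 46.604 ft²·°F·h/BTU
Q = A·ΔT/R = 1436 × 44.97 / 46.604 = 1385.7 BTU/h

1386 BTU/h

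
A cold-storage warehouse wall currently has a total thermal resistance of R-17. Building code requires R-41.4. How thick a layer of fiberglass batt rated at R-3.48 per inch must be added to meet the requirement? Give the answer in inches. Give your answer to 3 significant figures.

ΔR = 41.4 − 17 = 24.4 ft²·°F·h/BTU
L = ΔR / (R/in) = 24.4/3.48 = 7.011 in

7.01 in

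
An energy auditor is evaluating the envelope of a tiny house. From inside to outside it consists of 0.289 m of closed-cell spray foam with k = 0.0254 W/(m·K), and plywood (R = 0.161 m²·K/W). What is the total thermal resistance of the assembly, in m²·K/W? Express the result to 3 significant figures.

11.5 m²·K/W

0.289/0.0254 = 11.38
R_total = 11.38 + 0.161 = 11.54 m²·K/W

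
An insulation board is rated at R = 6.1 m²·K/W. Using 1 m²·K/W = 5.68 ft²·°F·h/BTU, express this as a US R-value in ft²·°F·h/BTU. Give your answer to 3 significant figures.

34.6 ft²·°F·h/BTU

R_US = 6.1 × 5.68 = 34.65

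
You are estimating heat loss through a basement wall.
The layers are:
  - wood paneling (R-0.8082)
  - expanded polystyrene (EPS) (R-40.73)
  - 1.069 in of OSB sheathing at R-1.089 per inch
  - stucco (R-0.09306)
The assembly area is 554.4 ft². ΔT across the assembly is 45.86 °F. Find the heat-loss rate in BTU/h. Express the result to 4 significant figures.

594.1 BTU/h

1.069 × 1.089 = 1.1641
R_total = 0.8082 + 40.73 + 1.1641 + 0.09306 = 42.795 ft²·°F·h/BTU
Q = A·ΔT/R = 554.4 × 45.86 / 42.795 = 594.1 BTU/h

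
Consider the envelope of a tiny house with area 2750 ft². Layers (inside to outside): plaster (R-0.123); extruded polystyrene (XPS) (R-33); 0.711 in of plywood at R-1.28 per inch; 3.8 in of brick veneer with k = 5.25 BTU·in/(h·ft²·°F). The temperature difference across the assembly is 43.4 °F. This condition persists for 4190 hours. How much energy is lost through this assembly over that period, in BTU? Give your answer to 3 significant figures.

14400000 BTU

0.711 × 1.28 = 0.9101
3.8/5.25 = 0.7238
R_total = 0.123 + 33 + 0.9101 + 0.7238 = 34.76 ft²·°F·h/BTU
Q = 2750 × 43.4 / 34.76 = 3434 BTU/h
E = 3434 × 4190 = 14390000 BTU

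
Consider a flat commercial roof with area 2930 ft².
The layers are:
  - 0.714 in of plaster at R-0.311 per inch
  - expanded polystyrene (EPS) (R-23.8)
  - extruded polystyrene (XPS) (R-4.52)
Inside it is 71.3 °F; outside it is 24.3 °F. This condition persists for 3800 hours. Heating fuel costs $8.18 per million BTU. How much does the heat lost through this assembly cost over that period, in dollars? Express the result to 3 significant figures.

0.714 × 0.311 = 0.2221
R_total = 0.2221 + 23.8 + 4.52 = 28.54 ft²·°F·h/BTU
Q = 2930 × (71.3 − 24.3) / 28.54 = 4825 BTU/h
E = 4825 × 3800 = 18330000 BTU
Cost = 18330000/10⁶ × 8.18 = $150

150 dollars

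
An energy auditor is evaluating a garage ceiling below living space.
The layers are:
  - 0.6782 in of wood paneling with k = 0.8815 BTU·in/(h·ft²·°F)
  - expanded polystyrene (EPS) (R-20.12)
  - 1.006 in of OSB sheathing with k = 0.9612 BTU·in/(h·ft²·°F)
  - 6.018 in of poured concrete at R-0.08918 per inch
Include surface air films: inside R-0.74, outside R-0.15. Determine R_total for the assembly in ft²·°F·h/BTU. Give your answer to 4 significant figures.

23.36 ft²·°F·h/BTU

0.6782/0.8815 = 0.76937
1.006/0.9612 = 1.0466
6.018 × 0.08918 = 0.53669
R_total = 0.74 + 0.76937 + 20.12 + 1.0466 + 0.53669 + 0.15 = 23.363 ft²·°F·h/BTU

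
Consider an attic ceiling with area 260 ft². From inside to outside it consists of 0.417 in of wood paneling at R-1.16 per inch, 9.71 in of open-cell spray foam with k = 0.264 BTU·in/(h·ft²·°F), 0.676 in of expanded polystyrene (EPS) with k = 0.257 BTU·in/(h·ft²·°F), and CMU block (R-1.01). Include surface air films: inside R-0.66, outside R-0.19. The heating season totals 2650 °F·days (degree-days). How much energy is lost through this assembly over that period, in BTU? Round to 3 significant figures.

0.417 × 1.16 = 0.4837
9.71/0.264 = 36.78
0.676/0.257 = 2.63
R_total = 0.66 + 0.4837 + 36.78 + 2.63 + 1.01 + 0.19 = 41.75 ft²·°F·h/BTU
E = A × HDD × 24 / R = 260 × 2650 × 24 / 41.75 = 396000 BTU

396000 BTU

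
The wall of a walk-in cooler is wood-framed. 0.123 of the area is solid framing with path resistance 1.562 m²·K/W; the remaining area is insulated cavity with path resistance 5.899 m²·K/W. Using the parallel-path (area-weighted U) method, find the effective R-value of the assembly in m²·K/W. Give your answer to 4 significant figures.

4.397 m²·K/W

U_eff = 0.877/5.899 + 0.123/1.562 = 0.14867 + 0.078745 = 0.22741
R_eff = 1/U_eff = 4.3973 m²·K/W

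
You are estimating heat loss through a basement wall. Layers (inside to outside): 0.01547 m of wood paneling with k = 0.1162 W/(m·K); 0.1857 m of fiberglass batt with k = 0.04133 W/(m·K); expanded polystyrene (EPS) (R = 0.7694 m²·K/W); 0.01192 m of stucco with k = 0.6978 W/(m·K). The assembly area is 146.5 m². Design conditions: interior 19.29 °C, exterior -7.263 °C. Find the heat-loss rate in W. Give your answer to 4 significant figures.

0.01547/0.1162 = 0.13313
0.1857/0.04133 = 4.4931
0.01192/0.6978 = 0.017082
R_total = 0.13313 + 4.4931 + 0.7694 + 0.017082 = 5.4127 m²·K/W
Q = A·ΔT/R = 146.5 × (19.29 − (-7.263)) / 5.4127 = 718.68 W

718.7 W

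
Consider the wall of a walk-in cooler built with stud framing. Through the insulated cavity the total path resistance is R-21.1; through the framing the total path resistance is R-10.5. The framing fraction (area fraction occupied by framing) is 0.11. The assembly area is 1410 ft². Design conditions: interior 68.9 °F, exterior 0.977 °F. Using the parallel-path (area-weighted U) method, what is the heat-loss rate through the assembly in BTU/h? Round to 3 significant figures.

5040 BTU/h

U_eff = 0.89/21.1 + 0.11/10.5 = 0.04218 + 0.01048 = 0.05266
R_eff = 1/U_eff = 18.99 ft²·°F·h/BTU
Q = 1410 × (68.9 − 0.977) / 18.99 = 5043 BTU/h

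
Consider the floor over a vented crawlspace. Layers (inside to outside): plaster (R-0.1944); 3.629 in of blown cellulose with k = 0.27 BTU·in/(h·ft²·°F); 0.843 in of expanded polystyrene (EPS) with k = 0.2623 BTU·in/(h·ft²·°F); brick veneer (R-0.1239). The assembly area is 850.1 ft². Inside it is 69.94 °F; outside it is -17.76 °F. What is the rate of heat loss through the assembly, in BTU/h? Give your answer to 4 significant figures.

3.629/0.27 = 13.441
0.843/0.2623 = 3.2139
R_total = 0.1944 + 13.441 + 3.2139 + 0.1239 = 16.973 ft²·°F·h/BTU
Q = A·ΔT/R = 850.1 × (69.94 − (-17.76)) / 16.973 = 4392.5 BTU/h

4393 BTU/h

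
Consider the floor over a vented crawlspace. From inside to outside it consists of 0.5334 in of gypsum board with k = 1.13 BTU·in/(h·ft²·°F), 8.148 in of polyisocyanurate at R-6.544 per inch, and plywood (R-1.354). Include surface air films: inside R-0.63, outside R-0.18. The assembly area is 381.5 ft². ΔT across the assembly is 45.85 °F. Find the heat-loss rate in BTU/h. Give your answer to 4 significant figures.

312.6 BTU/h

0.5334/1.13 = 0.47204
8.148 × 6.544 = 53.321
R_total = 0.63 + 0.47204 + 53.321 + 1.354 + 0.18 = 55.957 ft²·°F·h/BTU
Q = A·ΔT/R = 381.5 × 45.85 / 55.957 = 312.6 BTU/h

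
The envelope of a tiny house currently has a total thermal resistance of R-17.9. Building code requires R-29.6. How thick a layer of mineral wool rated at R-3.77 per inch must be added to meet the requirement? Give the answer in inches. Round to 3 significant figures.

ΔR = 29.6 − 17.9 = 11.7 ft²·°F·h/BTU
L = ΔR / (R/in) = 11.7/3.77 = 3.103 in

3.10 in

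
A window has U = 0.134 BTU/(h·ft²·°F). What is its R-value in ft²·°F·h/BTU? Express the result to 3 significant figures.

7.46 ft²·°F·h/BTU

R = 1/U = 1/0.134 = 7.463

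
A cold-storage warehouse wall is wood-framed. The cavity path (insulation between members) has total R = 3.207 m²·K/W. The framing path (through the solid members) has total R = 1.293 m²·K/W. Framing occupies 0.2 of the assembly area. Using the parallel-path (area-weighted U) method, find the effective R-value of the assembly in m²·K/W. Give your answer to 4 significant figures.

2.474 m²·K/W

U_eff = 0.8/3.207 + 0.2/1.293 = 0.24945 + 0.15468 = 0.40413
R_eff = 1/U_eff = 2.4744 m²·K/W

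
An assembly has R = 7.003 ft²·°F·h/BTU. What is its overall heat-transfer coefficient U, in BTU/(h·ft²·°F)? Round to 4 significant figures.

0.1428 BTU/(h·ft²·°F)

U = 1/R = 1/7.003 = 0.1428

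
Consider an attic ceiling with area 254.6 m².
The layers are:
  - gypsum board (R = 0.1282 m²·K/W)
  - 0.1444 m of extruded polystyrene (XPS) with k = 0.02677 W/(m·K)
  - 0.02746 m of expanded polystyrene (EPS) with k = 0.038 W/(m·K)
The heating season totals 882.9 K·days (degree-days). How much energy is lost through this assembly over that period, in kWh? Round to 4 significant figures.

0.1444/0.02677 = 5.3941
0.02746/0.038 = 0.72263
R_total = 0.1282 + 5.3941 + 0.72263 = 6.2449 m²·K/W
E = A × HDD × 24 / R / 1000 = 254.6 × 882.9 × 24 / 6.2449 / 1000 = 863.88 kWh

863.9 kWh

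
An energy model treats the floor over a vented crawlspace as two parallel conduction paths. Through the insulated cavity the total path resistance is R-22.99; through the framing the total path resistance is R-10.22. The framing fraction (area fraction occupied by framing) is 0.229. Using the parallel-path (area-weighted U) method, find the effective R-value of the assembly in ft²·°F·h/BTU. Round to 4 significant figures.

U_eff = 0.771/22.99 + 0.229/10.22 = 0.033536 + 0.022407 = 0.055943
R_eff = 1/U_eff = 17.875 ft²·°F·h/BTU

17.88 ft²·°F·h/BTU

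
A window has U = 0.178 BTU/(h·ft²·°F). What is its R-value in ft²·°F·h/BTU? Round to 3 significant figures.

5.62 ft²·°F·h/BTU

R = 1/U = 1/0.178 = 5.618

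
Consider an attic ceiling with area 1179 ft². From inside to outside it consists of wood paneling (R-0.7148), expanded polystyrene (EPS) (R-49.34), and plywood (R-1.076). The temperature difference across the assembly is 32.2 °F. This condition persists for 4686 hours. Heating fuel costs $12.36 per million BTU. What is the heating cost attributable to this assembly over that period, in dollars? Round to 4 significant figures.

R_total = 0.7148 + 49.34 + 1.076 = 51.131 ft²·°F·h/BTU
Q = 1179 × 32.2 / 51.131 = 742.48 BTU/h
E = 742.48 × 4686 = 3479300 BTU
Cost = 3479300/10⁶ × 12.36 = $43.004

43.00 dollars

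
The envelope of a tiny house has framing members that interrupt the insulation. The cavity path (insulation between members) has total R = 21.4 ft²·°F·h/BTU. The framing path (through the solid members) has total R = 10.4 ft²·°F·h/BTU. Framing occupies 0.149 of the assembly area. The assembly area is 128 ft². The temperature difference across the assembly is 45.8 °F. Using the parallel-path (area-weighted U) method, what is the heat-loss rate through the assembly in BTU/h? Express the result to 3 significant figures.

317 BTU/h

U_eff = 0.851/21.4 + 0.149/10.4 = 0.03977 + 0.01433 = 0.05409
R_eff = 1/U_eff = 18.49 ft²·°F·h/BTU
Q = 128 × 45.8 / 18.49 = 317.1 BTU/h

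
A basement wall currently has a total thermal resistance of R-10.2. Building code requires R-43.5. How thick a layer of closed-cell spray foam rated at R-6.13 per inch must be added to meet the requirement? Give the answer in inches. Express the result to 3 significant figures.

5.43 in

ΔR = 43.5 − 10.2 = 33.3 ft²·°F·h/BTU
L = ΔR / (R/in) = 33.3/6.13 = 5.432 in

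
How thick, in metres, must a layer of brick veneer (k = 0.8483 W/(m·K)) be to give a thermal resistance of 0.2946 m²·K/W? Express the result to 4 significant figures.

0.2499 m

L = R·k = 0.2946 × 0.8483 = 0.24991 m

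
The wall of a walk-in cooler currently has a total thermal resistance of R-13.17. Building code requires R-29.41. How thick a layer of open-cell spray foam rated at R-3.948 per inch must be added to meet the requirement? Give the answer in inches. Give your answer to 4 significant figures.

4.113 in

ΔR = 29.41 − 13.17 = 16.24 ft²·°F·h/BTU
L = ΔR / (R/in) = 16.24/3.948 = 4.1135 in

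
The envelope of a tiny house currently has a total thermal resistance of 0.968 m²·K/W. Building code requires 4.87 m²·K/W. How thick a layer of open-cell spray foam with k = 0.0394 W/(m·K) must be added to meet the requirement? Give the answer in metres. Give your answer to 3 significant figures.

0.154 m

ΔR = 4.87 − 0.968 = 3.902 m²·K/W
L = ΔR × k = 3.902 × 0.0394 = 0.1537 m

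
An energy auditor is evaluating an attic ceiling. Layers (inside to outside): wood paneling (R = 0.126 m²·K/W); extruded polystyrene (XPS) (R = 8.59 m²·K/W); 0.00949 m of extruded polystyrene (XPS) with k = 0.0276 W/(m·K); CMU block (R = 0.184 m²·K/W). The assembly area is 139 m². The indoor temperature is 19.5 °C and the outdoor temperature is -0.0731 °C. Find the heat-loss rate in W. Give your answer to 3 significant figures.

294 W

0.00949/0.0276 = 0.3438
R_total = 0.126 + 8.59 + 0.3438 + 0.184 = 9.244 m²·K/W
Q = A·ΔT/R = 139 × (19.5 − (-0.0731)) / 9.244 = 294.3 W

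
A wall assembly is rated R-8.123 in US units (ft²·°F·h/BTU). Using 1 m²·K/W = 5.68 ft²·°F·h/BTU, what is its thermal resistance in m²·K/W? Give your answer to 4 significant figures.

R_SI = 8.123/5.68 = 1.4301

1.430 m²·K/W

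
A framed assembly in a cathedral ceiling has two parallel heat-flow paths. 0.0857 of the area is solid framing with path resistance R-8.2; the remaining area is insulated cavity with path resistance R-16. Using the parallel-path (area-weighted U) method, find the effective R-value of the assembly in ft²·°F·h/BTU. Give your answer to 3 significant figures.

U_eff = 0.9143/16 + 0.0857/8.2 = 0.05714 + 0.01045 = 0.06759
R_eff = 1/U_eff = 14.79 ft²·°F·h/BTU

14.8 ft²·°F·h/BTU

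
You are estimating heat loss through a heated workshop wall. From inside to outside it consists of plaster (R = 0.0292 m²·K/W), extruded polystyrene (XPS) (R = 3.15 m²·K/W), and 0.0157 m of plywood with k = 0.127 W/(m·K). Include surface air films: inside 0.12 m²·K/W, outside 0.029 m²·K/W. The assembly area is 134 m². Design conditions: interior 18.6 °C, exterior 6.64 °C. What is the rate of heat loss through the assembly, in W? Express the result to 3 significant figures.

464 W

0.0157/0.127 = 0.1236
R_total = 0.12 + 0.0292 + 3.15 + 0.1236 + 0.029 = 3.452 m²·K/W
Q = A·ΔT/R = 134 × (18.6 − 6.64) / 3.452 = 464.3 W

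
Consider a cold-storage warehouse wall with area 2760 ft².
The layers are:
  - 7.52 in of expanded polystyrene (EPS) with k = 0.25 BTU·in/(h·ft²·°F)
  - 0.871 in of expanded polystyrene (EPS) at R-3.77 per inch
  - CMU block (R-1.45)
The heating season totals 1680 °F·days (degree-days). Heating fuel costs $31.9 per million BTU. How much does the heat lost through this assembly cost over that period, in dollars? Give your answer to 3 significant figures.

7.52/0.25 = 30.08
0.871 × 3.77 = 3.284
R_total = 30.08 + 3.284 + 1.45 = 34.81 ft²·°F·h/BTU
E = A × HDD × 24 / R = 2760 × 1680 × 24 / 34.81 = 3197000 BTU
Cost = 3197000/10⁶ × 31.9 = $102

102 dollars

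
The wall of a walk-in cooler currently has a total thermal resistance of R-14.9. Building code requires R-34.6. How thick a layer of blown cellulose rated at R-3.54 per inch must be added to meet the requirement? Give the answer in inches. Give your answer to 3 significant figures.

ΔR = 34.6 − 14.9 = 19.7 ft²·°F·h/BTU
L = ΔR / (R/in) = 19.7/3.54 = 5.565 in

5.56 in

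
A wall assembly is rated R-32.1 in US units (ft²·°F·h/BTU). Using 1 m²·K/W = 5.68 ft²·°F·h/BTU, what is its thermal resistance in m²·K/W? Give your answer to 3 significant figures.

R_SI = 32.1/5.68 = 5.651

5.65 m²·K/W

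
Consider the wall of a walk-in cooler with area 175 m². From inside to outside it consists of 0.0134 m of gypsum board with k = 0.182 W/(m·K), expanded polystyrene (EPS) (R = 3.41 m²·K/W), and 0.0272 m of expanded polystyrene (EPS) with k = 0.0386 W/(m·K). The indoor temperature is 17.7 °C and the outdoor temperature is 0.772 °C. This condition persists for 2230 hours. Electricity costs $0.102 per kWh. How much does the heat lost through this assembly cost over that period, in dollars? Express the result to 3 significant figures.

161 dollars

0.0134/0.182 = 0.07363
0.0272/0.0386 = 0.7047
R_total = 0.07363 + 3.41 + 0.7047 = 4.188 m²·K/W
Q = 175 × (17.7 − 0.772) / 4.188 = 707.3 W
E = 707.3 W × 2230 h / 1000 = 1577 kWh
Cost = 1577 × 0.102 = $160.9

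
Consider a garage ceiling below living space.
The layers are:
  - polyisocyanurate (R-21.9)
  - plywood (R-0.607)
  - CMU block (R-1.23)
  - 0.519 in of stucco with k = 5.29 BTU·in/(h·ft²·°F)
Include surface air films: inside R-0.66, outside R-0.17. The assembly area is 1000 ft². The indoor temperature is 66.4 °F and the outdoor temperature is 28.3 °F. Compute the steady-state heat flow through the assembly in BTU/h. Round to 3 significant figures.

1540 BTU/h

0.519/5.29 = 0.09811
R_total = 0.66 + 21.9 + 0.607 + 1.23 + 0.09811 + 0.17 = 24.67 ft²·°F·h/BTU
Q = A·ΔT/R = 1000 × (66.4 − 28.3) / 24.67 = 1545 BTU/h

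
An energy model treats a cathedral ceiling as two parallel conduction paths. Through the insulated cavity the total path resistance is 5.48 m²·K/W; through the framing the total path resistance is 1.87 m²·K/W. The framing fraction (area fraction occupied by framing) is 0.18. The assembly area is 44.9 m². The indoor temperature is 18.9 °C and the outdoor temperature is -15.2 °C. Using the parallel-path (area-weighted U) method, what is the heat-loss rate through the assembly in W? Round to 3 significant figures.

U_eff = 0.82/5.48 + 0.18/1.87 = 0.1496 + 0.09626 = 0.2459
R_eff = 1/U_eff = 4.067 m²·K/W
Q = 44.9 × (18.9 − (-15.2)) / 4.067 = 376.5 W

376 W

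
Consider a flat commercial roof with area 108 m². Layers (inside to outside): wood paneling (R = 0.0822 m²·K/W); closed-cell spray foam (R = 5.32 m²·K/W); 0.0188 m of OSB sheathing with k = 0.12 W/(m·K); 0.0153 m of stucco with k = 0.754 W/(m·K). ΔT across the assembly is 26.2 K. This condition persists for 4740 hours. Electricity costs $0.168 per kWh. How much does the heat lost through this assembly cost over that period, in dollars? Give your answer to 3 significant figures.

404 dollars

0.0188/0.12 = 0.1567
0.0153/0.754 = 0.02029
R_total = 0.0822 + 5.32 + 0.1567 + 0.02029 = 5.579 m²·K/W
Q = 108 × 26.2 / 5.579 = 507.2 W
E = 507.2 W × 4740 h / 1000 = 2404 kWh
Cost = 2404 × 0.168 = $403.9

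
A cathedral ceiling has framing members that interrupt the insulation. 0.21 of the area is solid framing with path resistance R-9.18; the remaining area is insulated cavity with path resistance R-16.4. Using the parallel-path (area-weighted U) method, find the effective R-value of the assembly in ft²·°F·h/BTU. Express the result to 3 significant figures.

U_eff = 0.79/16.4 + 0.21/9.18 = 0.04817 + 0.02288 = 0.07105
R_eff = 1/U_eff = 14.08 ft²·°F·h/BTU

14.1 ft²·°F·h/BTU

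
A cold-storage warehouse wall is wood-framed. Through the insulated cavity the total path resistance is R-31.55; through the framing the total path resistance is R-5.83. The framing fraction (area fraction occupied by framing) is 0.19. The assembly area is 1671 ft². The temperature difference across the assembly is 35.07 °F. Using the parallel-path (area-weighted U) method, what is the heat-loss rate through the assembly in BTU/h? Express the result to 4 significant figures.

U_eff = 0.81/31.55 + 0.19/5.83 = 0.025674 + 0.03259 = 0.058264
R_eff = 1/U_eff = 17.163 ft²·°F·h/BTU
Q = 1671 × 35.07 / 17.163 = 3414.4 BTU/h

3414 BTU/h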